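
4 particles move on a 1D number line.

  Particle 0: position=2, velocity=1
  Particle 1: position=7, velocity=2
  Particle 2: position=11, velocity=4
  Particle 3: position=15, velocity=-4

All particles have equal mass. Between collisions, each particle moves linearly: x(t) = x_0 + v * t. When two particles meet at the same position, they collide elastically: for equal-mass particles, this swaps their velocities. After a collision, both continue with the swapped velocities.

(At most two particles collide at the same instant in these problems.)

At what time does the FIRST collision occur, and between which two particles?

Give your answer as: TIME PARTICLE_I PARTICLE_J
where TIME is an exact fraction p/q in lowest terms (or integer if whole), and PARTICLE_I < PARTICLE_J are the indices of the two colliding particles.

Pair (0,1): pos 2,7 vel 1,2 -> not approaching (rel speed -1 <= 0)
Pair (1,2): pos 7,11 vel 2,4 -> not approaching (rel speed -2 <= 0)
Pair (2,3): pos 11,15 vel 4,-4 -> gap=4, closing at 8/unit, collide at t=1/2
Earliest collision: t=1/2 between 2 and 3

Answer: 1/2 2 3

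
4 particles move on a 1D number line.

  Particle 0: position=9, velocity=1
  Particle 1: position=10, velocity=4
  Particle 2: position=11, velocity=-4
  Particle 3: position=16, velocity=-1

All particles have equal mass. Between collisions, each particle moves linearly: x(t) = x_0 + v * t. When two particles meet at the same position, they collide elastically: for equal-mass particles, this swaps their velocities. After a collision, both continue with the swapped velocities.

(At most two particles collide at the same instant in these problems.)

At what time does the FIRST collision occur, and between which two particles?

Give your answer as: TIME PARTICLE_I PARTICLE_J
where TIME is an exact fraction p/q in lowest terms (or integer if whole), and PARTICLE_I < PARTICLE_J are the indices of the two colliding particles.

Pair (0,1): pos 9,10 vel 1,4 -> not approaching (rel speed -3 <= 0)
Pair (1,2): pos 10,11 vel 4,-4 -> gap=1, closing at 8/unit, collide at t=1/8
Pair (2,3): pos 11,16 vel -4,-1 -> not approaching (rel speed -3 <= 0)
Earliest collision: t=1/8 between 1 and 2

Answer: 1/8 1 2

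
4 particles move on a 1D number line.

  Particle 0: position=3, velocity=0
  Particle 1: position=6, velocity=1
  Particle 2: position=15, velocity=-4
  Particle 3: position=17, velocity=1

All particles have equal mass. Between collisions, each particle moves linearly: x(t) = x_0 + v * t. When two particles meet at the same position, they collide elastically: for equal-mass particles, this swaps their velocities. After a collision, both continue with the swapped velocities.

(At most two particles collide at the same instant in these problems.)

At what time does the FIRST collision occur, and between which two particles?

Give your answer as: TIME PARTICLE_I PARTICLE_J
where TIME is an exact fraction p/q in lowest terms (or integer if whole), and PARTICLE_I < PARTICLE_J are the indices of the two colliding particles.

Answer: 9/5 1 2

Derivation:
Pair (0,1): pos 3,6 vel 0,1 -> not approaching (rel speed -1 <= 0)
Pair (1,2): pos 6,15 vel 1,-4 -> gap=9, closing at 5/unit, collide at t=9/5
Pair (2,3): pos 15,17 vel -4,1 -> not approaching (rel speed -5 <= 0)
Earliest collision: t=9/5 between 1 and 2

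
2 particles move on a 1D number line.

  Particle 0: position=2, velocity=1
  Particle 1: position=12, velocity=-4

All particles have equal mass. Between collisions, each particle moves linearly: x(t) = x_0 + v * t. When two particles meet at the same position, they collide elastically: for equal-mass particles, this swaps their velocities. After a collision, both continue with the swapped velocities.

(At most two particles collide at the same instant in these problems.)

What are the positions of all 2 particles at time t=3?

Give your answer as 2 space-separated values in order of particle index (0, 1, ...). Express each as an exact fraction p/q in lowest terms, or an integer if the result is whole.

Answer: 0 5

Derivation:
Collision at t=2: particles 0 and 1 swap velocities; positions: p0=4 p1=4; velocities now: v0=-4 v1=1
Advance to t=3 (no further collisions before then); velocities: v0=-4 v1=1; positions = 0 5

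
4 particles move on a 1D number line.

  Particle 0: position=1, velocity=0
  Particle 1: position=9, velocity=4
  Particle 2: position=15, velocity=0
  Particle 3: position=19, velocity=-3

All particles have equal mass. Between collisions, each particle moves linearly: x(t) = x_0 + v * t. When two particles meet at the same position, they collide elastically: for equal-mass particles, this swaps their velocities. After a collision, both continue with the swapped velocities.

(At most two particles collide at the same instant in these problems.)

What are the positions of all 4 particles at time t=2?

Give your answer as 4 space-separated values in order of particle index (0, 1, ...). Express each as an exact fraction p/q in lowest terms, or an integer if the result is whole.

Collision at t=4/3: particles 2 and 3 swap velocities; positions: p0=1 p1=43/3 p2=15 p3=15; velocities now: v0=0 v1=4 v2=-3 v3=0
Collision at t=10/7: particles 1 and 2 swap velocities; positions: p0=1 p1=103/7 p2=103/7 p3=15; velocities now: v0=0 v1=-3 v2=4 v3=0
Collision at t=3/2: particles 2 and 3 swap velocities; positions: p0=1 p1=29/2 p2=15 p3=15; velocities now: v0=0 v1=-3 v2=0 v3=4
Advance to t=2 (no further collisions before then); velocities: v0=0 v1=-3 v2=0 v3=4; positions = 1 13 15 17

Answer: 1 13 15 17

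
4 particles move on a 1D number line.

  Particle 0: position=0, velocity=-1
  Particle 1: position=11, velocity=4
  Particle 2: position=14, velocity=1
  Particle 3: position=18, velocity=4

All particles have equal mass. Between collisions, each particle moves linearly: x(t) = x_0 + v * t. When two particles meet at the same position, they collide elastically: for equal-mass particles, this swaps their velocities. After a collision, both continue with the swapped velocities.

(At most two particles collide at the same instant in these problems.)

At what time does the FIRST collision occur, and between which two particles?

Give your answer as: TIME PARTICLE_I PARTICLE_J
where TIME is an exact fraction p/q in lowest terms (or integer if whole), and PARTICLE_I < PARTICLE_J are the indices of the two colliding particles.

Answer: 1 1 2

Derivation:
Pair (0,1): pos 0,11 vel -1,4 -> not approaching (rel speed -5 <= 0)
Pair (1,2): pos 11,14 vel 4,1 -> gap=3, closing at 3/unit, collide at t=1
Pair (2,3): pos 14,18 vel 1,4 -> not approaching (rel speed -3 <= 0)
Earliest collision: t=1 between 1 and 2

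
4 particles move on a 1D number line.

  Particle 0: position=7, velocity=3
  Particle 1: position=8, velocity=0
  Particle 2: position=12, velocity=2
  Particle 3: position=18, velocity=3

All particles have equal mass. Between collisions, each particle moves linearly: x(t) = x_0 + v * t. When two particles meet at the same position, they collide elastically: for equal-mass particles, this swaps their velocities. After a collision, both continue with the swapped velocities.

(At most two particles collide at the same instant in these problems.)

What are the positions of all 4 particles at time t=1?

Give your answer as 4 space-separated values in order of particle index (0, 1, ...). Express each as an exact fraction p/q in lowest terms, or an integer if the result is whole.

Collision at t=1/3: particles 0 and 1 swap velocities; positions: p0=8 p1=8 p2=38/3 p3=19; velocities now: v0=0 v1=3 v2=2 v3=3
Advance to t=1 (no further collisions before then); velocities: v0=0 v1=3 v2=2 v3=3; positions = 8 10 14 21

Answer: 8 10 14 21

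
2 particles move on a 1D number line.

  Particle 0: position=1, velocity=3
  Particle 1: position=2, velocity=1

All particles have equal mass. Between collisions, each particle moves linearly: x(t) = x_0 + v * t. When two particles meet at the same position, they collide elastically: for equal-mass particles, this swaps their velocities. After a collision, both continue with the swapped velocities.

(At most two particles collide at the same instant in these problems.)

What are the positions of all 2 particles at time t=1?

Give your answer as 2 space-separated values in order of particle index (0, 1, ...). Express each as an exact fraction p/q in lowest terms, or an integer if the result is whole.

Collision at t=1/2: particles 0 and 1 swap velocities; positions: p0=5/2 p1=5/2; velocities now: v0=1 v1=3
Advance to t=1 (no further collisions before then); velocities: v0=1 v1=3; positions = 3 4

Answer: 3 4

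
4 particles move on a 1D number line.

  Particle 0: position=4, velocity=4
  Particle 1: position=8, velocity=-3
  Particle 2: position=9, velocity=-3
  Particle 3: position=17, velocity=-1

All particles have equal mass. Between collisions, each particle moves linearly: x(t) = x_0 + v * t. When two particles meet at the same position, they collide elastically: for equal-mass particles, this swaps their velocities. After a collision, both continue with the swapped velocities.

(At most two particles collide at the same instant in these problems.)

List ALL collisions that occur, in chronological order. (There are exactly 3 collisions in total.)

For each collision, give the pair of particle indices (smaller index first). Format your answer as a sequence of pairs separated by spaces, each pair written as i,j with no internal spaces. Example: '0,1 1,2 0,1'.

Collision at t=4/7: particles 0 and 1 swap velocities; positions: p0=44/7 p1=44/7 p2=51/7 p3=115/7; velocities now: v0=-3 v1=4 v2=-3 v3=-1
Collision at t=5/7: particles 1 and 2 swap velocities; positions: p0=41/7 p1=48/7 p2=48/7 p3=114/7; velocities now: v0=-3 v1=-3 v2=4 v3=-1
Collision at t=13/5: particles 2 and 3 swap velocities; positions: p0=1/5 p1=6/5 p2=72/5 p3=72/5; velocities now: v0=-3 v1=-3 v2=-1 v3=4

Answer: 0,1 1,2 2,3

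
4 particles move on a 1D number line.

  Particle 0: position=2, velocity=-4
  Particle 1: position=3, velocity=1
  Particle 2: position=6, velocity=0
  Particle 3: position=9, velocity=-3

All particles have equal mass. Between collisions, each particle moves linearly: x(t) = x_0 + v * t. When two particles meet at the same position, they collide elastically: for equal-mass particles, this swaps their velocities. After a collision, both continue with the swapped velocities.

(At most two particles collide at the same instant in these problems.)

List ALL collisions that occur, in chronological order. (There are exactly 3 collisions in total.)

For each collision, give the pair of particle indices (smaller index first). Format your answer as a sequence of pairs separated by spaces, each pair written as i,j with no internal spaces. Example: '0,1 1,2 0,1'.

Answer: 2,3 1,2 2,3

Derivation:
Collision at t=1: particles 2 and 3 swap velocities; positions: p0=-2 p1=4 p2=6 p3=6; velocities now: v0=-4 v1=1 v2=-3 v3=0
Collision at t=3/2: particles 1 and 2 swap velocities; positions: p0=-4 p1=9/2 p2=9/2 p3=6; velocities now: v0=-4 v1=-3 v2=1 v3=0
Collision at t=3: particles 2 and 3 swap velocities; positions: p0=-10 p1=0 p2=6 p3=6; velocities now: v0=-4 v1=-3 v2=0 v3=1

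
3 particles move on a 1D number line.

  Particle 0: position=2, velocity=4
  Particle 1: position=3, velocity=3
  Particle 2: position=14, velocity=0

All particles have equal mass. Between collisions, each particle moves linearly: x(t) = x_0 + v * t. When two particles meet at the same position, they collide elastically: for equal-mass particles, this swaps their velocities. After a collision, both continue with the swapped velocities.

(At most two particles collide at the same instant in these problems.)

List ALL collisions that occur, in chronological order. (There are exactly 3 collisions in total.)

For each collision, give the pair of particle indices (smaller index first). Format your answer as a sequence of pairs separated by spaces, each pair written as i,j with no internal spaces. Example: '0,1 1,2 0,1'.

Answer: 0,1 1,2 0,1

Derivation:
Collision at t=1: particles 0 and 1 swap velocities; positions: p0=6 p1=6 p2=14; velocities now: v0=3 v1=4 v2=0
Collision at t=3: particles 1 and 2 swap velocities; positions: p0=12 p1=14 p2=14; velocities now: v0=3 v1=0 v2=4
Collision at t=11/3: particles 0 and 1 swap velocities; positions: p0=14 p1=14 p2=50/3; velocities now: v0=0 v1=3 v2=4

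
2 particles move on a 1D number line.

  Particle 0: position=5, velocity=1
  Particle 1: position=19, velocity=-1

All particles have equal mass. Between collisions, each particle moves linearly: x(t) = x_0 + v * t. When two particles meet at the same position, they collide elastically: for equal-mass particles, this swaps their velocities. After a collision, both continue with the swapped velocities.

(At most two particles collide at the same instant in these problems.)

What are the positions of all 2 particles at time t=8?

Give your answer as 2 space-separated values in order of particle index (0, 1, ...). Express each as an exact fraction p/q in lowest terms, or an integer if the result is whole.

Collision at t=7: particles 0 and 1 swap velocities; positions: p0=12 p1=12; velocities now: v0=-1 v1=1
Advance to t=8 (no further collisions before then); velocities: v0=-1 v1=1; positions = 11 13

Answer: 11 13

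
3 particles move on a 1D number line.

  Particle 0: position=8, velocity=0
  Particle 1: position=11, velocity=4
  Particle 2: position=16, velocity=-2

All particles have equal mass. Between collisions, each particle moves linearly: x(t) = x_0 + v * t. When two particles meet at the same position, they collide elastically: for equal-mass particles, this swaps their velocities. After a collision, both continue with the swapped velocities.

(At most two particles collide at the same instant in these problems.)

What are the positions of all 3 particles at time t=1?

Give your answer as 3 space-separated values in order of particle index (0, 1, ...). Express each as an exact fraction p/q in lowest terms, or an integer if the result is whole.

Collision at t=5/6: particles 1 and 2 swap velocities; positions: p0=8 p1=43/3 p2=43/3; velocities now: v0=0 v1=-2 v2=4
Advance to t=1 (no further collisions before then); velocities: v0=0 v1=-2 v2=4; positions = 8 14 15

Answer: 8 14 15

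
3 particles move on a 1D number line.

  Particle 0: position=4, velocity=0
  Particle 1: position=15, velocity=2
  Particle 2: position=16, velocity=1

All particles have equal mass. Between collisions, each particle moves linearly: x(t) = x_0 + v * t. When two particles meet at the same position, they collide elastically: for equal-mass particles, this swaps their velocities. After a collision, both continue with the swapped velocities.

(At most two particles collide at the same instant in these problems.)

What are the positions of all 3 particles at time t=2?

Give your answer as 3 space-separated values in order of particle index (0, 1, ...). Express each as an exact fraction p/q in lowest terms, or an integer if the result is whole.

Collision at t=1: particles 1 and 2 swap velocities; positions: p0=4 p1=17 p2=17; velocities now: v0=0 v1=1 v2=2
Advance to t=2 (no further collisions before then); velocities: v0=0 v1=1 v2=2; positions = 4 18 19

Answer: 4 18 19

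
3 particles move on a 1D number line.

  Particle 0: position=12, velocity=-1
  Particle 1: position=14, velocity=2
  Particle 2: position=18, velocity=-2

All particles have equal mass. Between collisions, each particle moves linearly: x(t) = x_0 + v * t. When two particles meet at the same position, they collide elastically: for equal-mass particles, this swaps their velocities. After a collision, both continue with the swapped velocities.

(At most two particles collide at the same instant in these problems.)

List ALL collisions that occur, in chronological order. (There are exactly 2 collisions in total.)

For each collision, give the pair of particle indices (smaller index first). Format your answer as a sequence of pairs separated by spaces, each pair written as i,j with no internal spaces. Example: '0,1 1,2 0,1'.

Answer: 1,2 0,1

Derivation:
Collision at t=1: particles 1 and 2 swap velocities; positions: p0=11 p1=16 p2=16; velocities now: v0=-1 v1=-2 v2=2
Collision at t=6: particles 0 and 1 swap velocities; positions: p0=6 p1=6 p2=26; velocities now: v0=-2 v1=-1 v2=2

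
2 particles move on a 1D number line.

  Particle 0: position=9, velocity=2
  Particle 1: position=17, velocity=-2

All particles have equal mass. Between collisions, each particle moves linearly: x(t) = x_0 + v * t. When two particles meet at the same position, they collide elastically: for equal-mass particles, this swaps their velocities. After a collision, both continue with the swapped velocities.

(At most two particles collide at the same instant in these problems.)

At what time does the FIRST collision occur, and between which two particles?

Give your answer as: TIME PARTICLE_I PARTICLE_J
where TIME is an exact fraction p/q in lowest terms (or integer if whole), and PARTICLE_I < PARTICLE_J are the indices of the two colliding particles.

Pair (0,1): pos 9,17 vel 2,-2 -> gap=8, closing at 4/unit, collide at t=2
Earliest collision: t=2 between 0 and 1

Answer: 2 0 1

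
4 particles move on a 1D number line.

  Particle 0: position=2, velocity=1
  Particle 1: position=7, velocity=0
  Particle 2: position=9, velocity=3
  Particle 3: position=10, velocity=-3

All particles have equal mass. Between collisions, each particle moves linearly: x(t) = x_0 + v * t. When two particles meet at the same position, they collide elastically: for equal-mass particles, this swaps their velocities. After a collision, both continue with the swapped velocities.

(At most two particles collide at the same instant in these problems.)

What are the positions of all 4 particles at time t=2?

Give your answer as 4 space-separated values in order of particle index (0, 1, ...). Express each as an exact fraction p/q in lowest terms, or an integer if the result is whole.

Collision at t=1/6: particles 2 and 3 swap velocities; positions: p0=13/6 p1=7 p2=19/2 p3=19/2; velocities now: v0=1 v1=0 v2=-3 v3=3
Collision at t=1: particles 1 and 2 swap velocities; positions: p0=3 p1=7 p2=7 p3=12; velocities now: v0=1 v1=-3 v2=0 v3=3
Collision at t=2: particles 0 and 1 swap velocities; positions: p0=4 p1=4 p2=7 p3=15; velocities now: v0=-3 v1=1 v2=0 v3=3
Advance to t=2 (no further collisions before then); velocities: v0=-3 v1=1 v2=0 v3=3; positions = 4 4 7 15

Answer: 4 4 7 15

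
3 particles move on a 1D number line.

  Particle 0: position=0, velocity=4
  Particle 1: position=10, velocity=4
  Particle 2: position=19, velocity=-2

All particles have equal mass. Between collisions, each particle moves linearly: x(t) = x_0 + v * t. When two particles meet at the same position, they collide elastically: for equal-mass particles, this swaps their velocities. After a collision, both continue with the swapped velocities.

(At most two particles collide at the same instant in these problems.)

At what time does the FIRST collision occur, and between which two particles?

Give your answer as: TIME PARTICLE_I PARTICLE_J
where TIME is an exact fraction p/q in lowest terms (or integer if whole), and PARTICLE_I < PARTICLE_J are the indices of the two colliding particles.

Pair (0,1): pos 0,10 vel 4,4 -> not approaching (rel speed 0 <= 0)
Pair (1,2): pos 10,19 vel 4,-2 -> gap=9, closing at 6/unit, collide at t=3/2
Earliest collision: t=3/2 between 1 and 2

Answer: 3/2 1 2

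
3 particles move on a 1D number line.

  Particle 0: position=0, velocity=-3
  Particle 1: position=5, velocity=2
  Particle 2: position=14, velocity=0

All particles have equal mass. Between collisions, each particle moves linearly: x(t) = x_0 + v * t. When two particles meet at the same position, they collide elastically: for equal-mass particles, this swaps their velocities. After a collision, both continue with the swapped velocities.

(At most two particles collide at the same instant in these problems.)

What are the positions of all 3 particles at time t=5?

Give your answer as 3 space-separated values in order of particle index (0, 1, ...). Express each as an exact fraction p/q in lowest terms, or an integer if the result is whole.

Answer: -15 14 15

Derivation:
Collision at t=9/2: particles 1 and 2 swap velocities; positions: p0=-27/2 p1=14 p2=14; velocities now: v0=-3 v1=0 v2=2
Advance to t=5 (no further collisions before then); velocities: v0=-3 v1=0 v2=2; positions = -15 14 15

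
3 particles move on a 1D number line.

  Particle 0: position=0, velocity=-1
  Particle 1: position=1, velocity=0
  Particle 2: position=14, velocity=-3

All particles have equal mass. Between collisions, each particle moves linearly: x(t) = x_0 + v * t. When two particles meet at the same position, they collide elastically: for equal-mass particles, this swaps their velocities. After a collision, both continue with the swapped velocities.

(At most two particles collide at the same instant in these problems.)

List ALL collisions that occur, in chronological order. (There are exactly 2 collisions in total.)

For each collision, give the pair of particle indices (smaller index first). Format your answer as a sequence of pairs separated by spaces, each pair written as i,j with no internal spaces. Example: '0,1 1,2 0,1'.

Collision at t=13/3: particles 1 and 2 swap velocities; positions: p0=-13/3 p1=1 p2=1; velocities now: v0=-1 v1=-3 v2=0
Collision at t=7: particles 0 and 1 swap velocities; positions: p0=-7 p1=-7 p2=1; velocities now: v0=-3 v1=-1 v2=0

Answer: 1,2 0,1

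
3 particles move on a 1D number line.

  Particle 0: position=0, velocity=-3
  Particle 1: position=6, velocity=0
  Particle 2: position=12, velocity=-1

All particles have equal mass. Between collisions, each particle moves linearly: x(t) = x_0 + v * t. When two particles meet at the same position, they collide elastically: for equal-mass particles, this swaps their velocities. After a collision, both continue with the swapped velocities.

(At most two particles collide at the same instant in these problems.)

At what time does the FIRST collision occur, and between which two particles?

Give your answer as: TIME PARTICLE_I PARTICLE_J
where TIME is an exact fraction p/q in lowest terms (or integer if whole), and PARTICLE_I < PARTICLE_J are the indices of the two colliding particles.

Answer: 6 1 2

Derivation:
Pair (0,1): pos 0,6 vel -3,0 -> not approaching (rel speed -3 <= 0)
Pair (1,2): pos 6,12 vel 0,-1 -> gap=6, closing at 1/unit, collide at t=6
Earliest collision: t=6 between 1 and 2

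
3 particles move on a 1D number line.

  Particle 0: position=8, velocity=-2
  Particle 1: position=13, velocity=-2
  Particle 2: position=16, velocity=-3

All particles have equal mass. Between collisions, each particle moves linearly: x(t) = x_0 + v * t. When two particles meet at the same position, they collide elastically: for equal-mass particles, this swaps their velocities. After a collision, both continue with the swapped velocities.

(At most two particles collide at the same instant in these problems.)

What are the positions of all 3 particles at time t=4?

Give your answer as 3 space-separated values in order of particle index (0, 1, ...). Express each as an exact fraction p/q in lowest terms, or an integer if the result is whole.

Answer: 0 4 5

Derivation:
Collision at t=3: particles 1 and 2 swap velocities; positions: p0=2 p1=7 p2=7; velocities now: v0=-2 v1=-3 v2=-2
Advance to t=4 (no further collisions before then); velocities: v0=-2 v1=-3 v2=-2; positions = 0 4 5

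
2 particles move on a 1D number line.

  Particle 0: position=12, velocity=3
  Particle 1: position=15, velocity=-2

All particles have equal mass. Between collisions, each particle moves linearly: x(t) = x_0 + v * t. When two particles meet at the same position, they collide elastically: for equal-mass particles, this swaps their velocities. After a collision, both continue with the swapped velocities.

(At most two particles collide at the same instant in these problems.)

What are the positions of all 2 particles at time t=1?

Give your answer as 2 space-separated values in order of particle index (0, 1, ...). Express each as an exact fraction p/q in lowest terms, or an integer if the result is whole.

Collision at t=3/5: particles 0 and 1 swap velocities; positions: p0=69/5 p1=69/5; velocities now: v0=-2 v1=3
Advance to t=1 (no further collisions before then); velocities: v0=-2 v1=3; positions = 13 15

Answer: 13 15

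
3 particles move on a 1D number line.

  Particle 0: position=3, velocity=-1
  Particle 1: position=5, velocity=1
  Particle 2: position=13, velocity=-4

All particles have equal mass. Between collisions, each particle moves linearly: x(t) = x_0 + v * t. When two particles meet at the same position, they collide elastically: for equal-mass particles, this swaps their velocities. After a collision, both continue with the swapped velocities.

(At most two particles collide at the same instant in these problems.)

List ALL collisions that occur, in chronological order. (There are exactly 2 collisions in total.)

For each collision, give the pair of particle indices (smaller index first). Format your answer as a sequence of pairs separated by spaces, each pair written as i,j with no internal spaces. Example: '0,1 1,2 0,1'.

Answer: 1,2 0,1

Derivation:
Collision at t=8/5: particles 1 and 2 swap velocities; positions: p0=7/5 p1=33/5 p2=33/5; velocities now: v0=-1 v1=-4 v2=1
Collision at t=10/3: particles 0 and 1 swap velocities; positions: p0=-1/3 p1=-1/3 p2=25/3; velocities now: v0=-4 v1=-1 v2=1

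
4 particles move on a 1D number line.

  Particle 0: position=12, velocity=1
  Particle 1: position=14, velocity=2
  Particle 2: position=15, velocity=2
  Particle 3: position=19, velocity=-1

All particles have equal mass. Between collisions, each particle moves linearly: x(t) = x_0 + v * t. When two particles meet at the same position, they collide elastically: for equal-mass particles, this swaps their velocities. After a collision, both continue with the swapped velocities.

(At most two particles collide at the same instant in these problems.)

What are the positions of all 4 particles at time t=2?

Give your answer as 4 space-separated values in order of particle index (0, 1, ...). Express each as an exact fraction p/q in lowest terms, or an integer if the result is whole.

Collision at t=4/3: particles 2 and 3 swap velocities; positions: p0=40/3 p1=50/3 p2=53/3 p3=53/3; velocities now: v0=1 v1=2 v2=-1 v3=2
Collision at t=5/3: particles 1 and 2 swap velocities; positions: p0=41/3 p1=52/3 p2=52/3 p3=55/3; velocities now: v0=1 v1=-1 v2=2 v3=2
Advance to t=2 (no further collisions before then); velocities: v0=1 v1=-1 v2=2 v3=2; positions = 14 17 18 19

Answer: 14 17 18 19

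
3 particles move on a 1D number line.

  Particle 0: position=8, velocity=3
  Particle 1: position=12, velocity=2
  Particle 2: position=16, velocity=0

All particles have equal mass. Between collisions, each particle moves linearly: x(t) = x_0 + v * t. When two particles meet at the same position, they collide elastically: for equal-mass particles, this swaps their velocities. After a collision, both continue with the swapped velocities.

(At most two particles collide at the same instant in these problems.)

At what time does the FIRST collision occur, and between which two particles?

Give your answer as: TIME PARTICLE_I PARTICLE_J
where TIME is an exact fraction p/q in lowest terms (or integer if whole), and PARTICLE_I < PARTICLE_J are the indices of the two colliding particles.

Answer: 2 1 2

Derivation:
Pair (0,1): pos 8,12 vel 3,2 -> gap=4, closing at 1/unit, collide at t=4
Pair (1,2): pos 12,16 vel 2,0 -> gap=4, closing at 2/unit, collide at t=2
Earliest collision: t=2 between 1 and 2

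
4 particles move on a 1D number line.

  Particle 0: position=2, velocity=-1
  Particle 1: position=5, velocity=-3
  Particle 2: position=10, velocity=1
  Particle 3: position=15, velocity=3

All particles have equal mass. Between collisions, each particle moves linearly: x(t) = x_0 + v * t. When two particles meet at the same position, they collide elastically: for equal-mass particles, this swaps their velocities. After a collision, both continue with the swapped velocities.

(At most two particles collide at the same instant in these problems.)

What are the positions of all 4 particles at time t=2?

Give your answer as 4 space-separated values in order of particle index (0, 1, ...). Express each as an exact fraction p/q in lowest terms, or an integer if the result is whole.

Collision at t=3/2: particles 0 and 1 swap velocities; positions: p0=1/2 p1=1/2 p2=23/2 p3=39/2; velocities now: v0=-3 v1=-1 v2=1 v3=3
Advance to t=2 (no further collisions before then); velocities: v0=-3 v1=-1 v2=1 v3=3; positions = -1 0 12 21

Answer: -1 0 12 21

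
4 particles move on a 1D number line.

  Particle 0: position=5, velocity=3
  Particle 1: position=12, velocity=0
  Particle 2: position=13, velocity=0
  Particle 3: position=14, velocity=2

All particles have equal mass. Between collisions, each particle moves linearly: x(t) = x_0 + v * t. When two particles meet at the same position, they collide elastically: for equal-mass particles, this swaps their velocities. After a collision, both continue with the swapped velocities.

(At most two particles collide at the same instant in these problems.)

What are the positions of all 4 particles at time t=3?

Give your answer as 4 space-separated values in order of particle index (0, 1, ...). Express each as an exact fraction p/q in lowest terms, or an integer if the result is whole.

Answer: 12 13 14 20

Derivation:
Collision at t=7/3: particles 0 and 1 swap velocities; positions: p0=12 p1=12 p2=13 p3=56/3; velocities now: v0=0 v1=3 v2=0 v3=2
Collision at t=8/3: particles 1 and 2 swap velocities; positions: p0=12 p1=13 p2=13 p3=58/3; velocities now: v0=0 v1=0 v2=3 v3=2
Advance to t=3 (no further collisions before then); velocities: v0=0 v1=0 v2=3 v3=2; positions = 12 13 14 20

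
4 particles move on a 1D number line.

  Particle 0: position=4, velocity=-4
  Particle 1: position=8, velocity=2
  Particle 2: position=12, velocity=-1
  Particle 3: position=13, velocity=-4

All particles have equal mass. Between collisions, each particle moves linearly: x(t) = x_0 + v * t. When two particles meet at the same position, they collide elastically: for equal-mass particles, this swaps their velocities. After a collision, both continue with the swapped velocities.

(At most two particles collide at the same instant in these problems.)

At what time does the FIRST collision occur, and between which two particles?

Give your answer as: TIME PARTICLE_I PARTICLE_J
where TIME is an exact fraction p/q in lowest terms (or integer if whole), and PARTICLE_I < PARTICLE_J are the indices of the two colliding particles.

Pair (0,1): pos 4,8 vel -4,2 -> not approaching (rel speed -6 <= 0)
Pair (1,2): pos 8,12 vel 2,-1 -> gap=4, closing at 3/unit, collide at t=4/3
Pair (2,3): pos 12,13 vel -1,-4 -> gap=1, closing at 3/unit, collide at t=1/3
Earliest collision: t=1/3 between 2 and 3

Answer: 1/3 2 3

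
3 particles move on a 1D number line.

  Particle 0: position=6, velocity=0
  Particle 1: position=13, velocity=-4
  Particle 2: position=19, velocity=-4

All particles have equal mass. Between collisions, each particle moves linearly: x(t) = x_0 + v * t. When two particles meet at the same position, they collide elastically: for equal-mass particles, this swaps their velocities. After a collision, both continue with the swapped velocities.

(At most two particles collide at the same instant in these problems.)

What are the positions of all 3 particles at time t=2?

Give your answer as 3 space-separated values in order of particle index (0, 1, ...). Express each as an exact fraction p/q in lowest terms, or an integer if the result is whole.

Answer: 5 6 11

Derivation:
Collision at t=7/4: particles 0 and 1 swap velocities; positions: p0=6 p1=6 p2=12; velocities now: v0=-4 v1=0 v2=-4
Advance to t=2 (no further collisions before then); velocities: v0=-4 v1=0 v2=-4; positions = 5 6 11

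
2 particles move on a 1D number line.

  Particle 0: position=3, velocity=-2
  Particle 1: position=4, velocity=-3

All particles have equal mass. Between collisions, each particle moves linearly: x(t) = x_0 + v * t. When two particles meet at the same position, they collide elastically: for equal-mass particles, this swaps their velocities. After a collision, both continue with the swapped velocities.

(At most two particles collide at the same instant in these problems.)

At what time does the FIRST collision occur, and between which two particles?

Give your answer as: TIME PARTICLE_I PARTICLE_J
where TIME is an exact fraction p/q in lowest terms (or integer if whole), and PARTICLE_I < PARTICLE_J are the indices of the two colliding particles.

Answer: 1 0 1

Derivation:
Pair (0,1): pos 3,4 vel -2,-3 -> gap=1, closing at 1/unit, collide at t=1
Earliest collision: t=1 between 0 and 1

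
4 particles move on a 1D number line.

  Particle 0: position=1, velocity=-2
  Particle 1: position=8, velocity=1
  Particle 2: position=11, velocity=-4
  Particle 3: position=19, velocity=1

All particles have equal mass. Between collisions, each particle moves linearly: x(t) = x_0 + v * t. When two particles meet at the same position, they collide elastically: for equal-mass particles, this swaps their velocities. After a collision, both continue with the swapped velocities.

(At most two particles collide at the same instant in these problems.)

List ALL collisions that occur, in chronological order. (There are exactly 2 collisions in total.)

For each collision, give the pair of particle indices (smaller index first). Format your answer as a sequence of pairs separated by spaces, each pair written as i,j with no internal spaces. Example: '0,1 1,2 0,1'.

Answer: 1,2 0,1

Derivation:
Collision at t=3/5: particles 1 and 2 swap velocities; positions: p0=-1/5 p1=43/5 p2=43/5 p3=98/5; velocities now: v0=-2 v1=-4 v2=1 v3=1
Collision at t=5: particles 0 and 1 swap velocities; positions: p0=-9 p1=-9 p2=13 p3=24; velocities now: v0=-4 v1=-2 v2=1 v3=1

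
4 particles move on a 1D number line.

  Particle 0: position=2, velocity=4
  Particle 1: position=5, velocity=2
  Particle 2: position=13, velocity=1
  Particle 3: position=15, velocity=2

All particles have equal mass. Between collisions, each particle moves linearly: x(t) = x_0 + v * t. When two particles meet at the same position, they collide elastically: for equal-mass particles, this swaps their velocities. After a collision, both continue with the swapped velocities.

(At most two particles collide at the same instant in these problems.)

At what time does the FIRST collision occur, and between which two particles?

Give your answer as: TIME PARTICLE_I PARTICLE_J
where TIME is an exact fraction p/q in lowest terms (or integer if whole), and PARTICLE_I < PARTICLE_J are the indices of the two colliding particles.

Pair (0,1): pos 2,5 vel 4,2 -> gap=3, closing at 2/unit, collide at t=3/2
Pair (1,2): pos 5,13 vel 2,1 -> gap=8, closing at 1/unit, collide at t=8
Pair (2,3): pos 13,15 vel 1,2 -> not approaching (rel speed -1 <= 0)
Earliest collision: t=3/2 between 0 and 1

Answer: 3/2 0 1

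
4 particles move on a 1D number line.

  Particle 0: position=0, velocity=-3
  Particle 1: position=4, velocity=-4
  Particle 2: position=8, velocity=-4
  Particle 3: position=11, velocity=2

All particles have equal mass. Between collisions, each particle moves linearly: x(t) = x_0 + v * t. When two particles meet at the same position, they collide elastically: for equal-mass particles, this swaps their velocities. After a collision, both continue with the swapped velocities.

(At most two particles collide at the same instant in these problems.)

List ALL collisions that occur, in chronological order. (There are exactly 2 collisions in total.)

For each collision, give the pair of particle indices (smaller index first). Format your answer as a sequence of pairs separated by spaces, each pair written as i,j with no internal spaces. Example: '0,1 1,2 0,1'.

Collision at t=4: particles 0 and 1 swap velocities; positions: p0=-12 p1=-12 p2=-8 p3=19; velocities now: v0=-4 v1=-3 v2=-4 v3=2
Collision at t=8: particles 1 and 2 swap velocities; positions: p0=-28 p1=-24 p2=-24 p3=27; velocities now: v0=-4 v1=-4 v2=-3 v3=2

Answer: 0,1 1,2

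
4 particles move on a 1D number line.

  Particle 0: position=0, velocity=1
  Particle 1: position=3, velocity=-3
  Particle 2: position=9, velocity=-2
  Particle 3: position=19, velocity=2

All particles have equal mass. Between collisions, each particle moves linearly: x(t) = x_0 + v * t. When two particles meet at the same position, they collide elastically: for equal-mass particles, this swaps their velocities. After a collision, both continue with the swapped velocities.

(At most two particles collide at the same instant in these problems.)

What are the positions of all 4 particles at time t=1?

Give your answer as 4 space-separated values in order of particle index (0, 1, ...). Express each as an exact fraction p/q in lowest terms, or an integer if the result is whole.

Collision at t=3/4: particles 0 and 1 swap velocities; positions: p0=3/4 p1=3/4 p2=15/2 p3=41/2; velocities now: v0=-3 v1=1 v2=-2 v3=2
Advance to t=1 (no further collisions before then); velocities: v0=-3 v1=1 v2=-2 v3=2; positions = 0 1 7 21

Answer: 0 1 7 21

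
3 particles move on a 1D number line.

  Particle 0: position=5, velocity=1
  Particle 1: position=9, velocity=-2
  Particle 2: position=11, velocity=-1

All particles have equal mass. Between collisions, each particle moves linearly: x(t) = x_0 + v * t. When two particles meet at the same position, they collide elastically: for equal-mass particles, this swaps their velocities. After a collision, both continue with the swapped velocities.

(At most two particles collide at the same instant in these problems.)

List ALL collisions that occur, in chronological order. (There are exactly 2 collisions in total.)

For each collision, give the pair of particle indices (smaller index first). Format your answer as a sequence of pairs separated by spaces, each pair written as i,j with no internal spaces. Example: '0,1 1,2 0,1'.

Answer: 0,1 1,2

Derivation:
Collision at t=4/3: particles 0 and 1 swap velocities; positions: p0=19/3 p1=19/3 p2=29/3; velocities now: v0=-2 v1=1 v2=-1
Collision at t=3: particles 1 and 2 swap velocities; positions: p0=3 p1=8 p2=8; velocities now: v0=-2 v1=-1 v2=1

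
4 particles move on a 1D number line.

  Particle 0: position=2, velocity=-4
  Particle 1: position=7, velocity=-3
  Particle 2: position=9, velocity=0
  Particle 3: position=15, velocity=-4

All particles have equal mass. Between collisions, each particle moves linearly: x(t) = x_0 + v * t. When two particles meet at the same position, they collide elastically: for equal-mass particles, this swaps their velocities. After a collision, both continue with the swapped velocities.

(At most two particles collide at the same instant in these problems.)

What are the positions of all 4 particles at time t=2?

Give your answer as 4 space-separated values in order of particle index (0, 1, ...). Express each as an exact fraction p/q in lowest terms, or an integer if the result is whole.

Answer: -6 1 7 9

Derivation:
Collision at t=3/2: particles 2 and 3 swap velocities; positions: p0=-4 p1=5/2 p2=9 p3=9; velocities now: v0=-4 v1=-3 v2=-4 v3=0
Advance to t=2 (no further collisions before then); velocities: v0=-4 v1=-3 v2=-4 v3=0; positions = -6 1 7 9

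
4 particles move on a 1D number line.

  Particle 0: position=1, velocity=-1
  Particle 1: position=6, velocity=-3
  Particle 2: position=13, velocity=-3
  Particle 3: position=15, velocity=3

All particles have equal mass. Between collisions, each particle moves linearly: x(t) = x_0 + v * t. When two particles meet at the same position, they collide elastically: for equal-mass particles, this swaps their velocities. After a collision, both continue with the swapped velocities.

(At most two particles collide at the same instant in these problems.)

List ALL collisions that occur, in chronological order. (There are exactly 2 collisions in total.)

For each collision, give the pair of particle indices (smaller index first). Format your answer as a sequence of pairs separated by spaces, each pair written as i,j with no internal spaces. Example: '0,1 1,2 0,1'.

Collision at t=5/2: particles 0 and 1 swap velocities; positions: p0=-3/2 p1=-3/2 p2=11/2 p3=45/2; velocities now: v0=-3 v1=-1 v2=-3 v3=3
Collision at t=6: particles 1 and 2 swap velocities; positions: p0=-12 p1=-5 p2=-5 p3=33; velocities now: v0=-3 v1=-3 v2=-1 v3=3

Answer: 0,1 1,2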